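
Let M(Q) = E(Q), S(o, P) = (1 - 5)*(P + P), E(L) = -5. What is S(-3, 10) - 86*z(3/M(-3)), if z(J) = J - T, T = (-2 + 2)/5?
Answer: -142/5 ≈ -28.400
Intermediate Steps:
T = 0 (T = 0*(⅕) = 0)
S(o, P) = -8*P
M(Q) = -5
z(J) = J (z(J) = J - 1*0 = J + 0 = J)
S(-3, 10) - 86*z(3/M(-3)) = -8*10 - 258/(-5) = -80 - 258*(-1)/5 = -80 - 86*(-⅗) = -80 + 258/5 = -142/5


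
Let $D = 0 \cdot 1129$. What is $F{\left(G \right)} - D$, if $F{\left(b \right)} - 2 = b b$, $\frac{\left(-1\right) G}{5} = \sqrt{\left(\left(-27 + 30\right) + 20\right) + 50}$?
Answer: $1827$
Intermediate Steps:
$G = - 5 \sqrt{73}$ ($G = - 5 \sqrt{\left(\left(-27 + 30\right) + 20\right) + 50} = - 5 \sqrt{\left(3 + 20\right) + 50} = - 5 \sqrt{23 + 50} = - 5 \sqrt{73} \approx -42.72$)
$D = 0$
$F{\left(b \right)} = 2 + b^{2}$ ($F{\left(b \right)} = 2 + b b = 2 + b^{2}$)
$F{\left(G \right)} - D = \left(2 + \left(- 5 \sqrt{73}\right)^{2}\right) - 0 = \left(2 + 1825\right) + 0 = 1827 + 0 = 1827$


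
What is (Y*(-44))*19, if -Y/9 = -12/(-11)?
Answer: 8208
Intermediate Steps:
Y = -108/11 (Y = -(-108)/(-11) = -(-108)*(-1)/11 = -9*12/11 = -108/11 ≈ -9.8182)
(Y*(-44))*19 = -108/11*(-44)*19 = 432*19 = 8208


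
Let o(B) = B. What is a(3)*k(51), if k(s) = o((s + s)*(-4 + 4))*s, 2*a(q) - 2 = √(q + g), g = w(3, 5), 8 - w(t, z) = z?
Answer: 0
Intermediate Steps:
w(t, z) = 8 - z
g = 3 (g = 8 - 1*5 = 8 - 5 = 3)
a(q) = 1 + √(3 + q)/2 (a(q) = 1 + √(q + 3)/2 = 1 + √(3 + q)/2)
k(s) = 0 (k(s) = ((s + s)*(-4 + 4))*s = ((2*s)*0)*s = 0*s = 0)
a(3)*k(51) = (1 + √(3 + 3)/2)*0 = (1 + √6/2)*0 = 0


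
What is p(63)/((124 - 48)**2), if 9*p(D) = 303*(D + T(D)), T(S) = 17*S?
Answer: 19089/2888 ≈ 6.6098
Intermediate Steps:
p(D) = 606*D (p(D) = (303*(D + 17*D))/9 = (303*(18*D))/9 = (5454*D)/9 = 606*D)
p(63)/((124 - 48)**2) = (606*63)/((124 - 48)**2) = 38178/(76**2) = 38178/5776 = 38178*(1/5776) = 19089/2888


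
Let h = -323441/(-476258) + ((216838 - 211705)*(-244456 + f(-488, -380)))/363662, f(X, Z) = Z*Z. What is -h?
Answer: 122241253804321/86598468398 ≈ 1411.6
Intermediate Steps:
f(X, Z) = Z²
h = -122241253804321/86598468398 (h = -323441/(-476258) + ((216838 - 211705)*(-244456 + (-380)²))/363662 = -323441*(-1/476258) + (5133*(-244456 + 144400))*(1/363662) = 323441/476258 + (5133*(-100056))*(1/363662) = 323441/476258 - 513587448*1/363662 = 323441/476258 - 256793724/181831 = -122241253804321/86598468398 ≈ -1411.6)
-h = -1*(-122241253804321/86598468398) = 122241253804321/86598468398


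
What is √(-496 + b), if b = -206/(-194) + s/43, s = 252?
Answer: I*√8508602253/4171 ≈ 22.115*I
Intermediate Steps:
b = 28873/4171 (b = -206/(-194) + 252/43 = -206*(-1/194) + 252*(1/43) = 103/97 + 252/43 = 28873/4171 ≈ 6.9223)
√(-496 + b) = √(-496 + 28873/4171) = √(-2039943/4171) = I*√8508602253/4171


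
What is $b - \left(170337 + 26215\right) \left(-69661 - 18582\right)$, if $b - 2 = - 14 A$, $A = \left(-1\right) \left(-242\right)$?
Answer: $17344334750$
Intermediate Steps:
$A = 242$
$b = -3386$ ($b = 2 - 3388 = -3386$)
$b - \left(170337 + 26215\right) \left(-69661 - 18582\right) = -3386 - \left(170337 + 26215\right) \left(-69661 - 18582\right) = -3386 - 196552 \left(-88243\right) = -3386 - -17344338136 = -3386 + 17344338136 = 17344334750$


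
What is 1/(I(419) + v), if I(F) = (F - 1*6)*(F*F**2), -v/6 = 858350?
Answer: 1/30375154267 ≈ 3.2922e-11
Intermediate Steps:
v = -5150100 (v = -6*858350 = -5150100)
I(F) = F**3*(-6 + F) (I(F) = (F - 6)*F**3 = (-6 + F)*F**3 = F**3*(-6 + F))
1/(I(419) + v) = 1/(419**3*(-6 + 419) - 5150100) = 1/(73560059*413 - 5150100) = 1/(30380304367 - 5150100) = 1/30375154267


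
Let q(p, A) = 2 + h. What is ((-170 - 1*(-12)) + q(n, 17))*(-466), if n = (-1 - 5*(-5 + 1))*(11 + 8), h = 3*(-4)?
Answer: 78288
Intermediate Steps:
h = -12
n = 361 (n = (-1 - 5*(-4))*19 = (-1 + 20)*19 = 19*19 = 361)
q(p, A) = -10 (q(p, A) = 2 - 12 = -10)
((-170 - 1*(-12)) + q(n, 17))*(-466) = ((-170 - 1*(-12)) - 10)*(-466) = ((-170 + 12) - 10)*(-466) = (-158 - 10)*(-466) = -168*(-466) = 78288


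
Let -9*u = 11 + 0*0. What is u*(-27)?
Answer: 33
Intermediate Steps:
u = -11/9 (u = -(11 + 0*0)/9 = -(11 + 0)/9 = -⅑*11 = -11/9 ≈ -1.2222)
u*(-27) = -11/9*(-27) = 33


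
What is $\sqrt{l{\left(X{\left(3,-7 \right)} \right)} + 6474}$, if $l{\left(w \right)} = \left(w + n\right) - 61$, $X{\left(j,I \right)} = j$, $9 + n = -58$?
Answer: $\sqrt{6349} \approx 79.681$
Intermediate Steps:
$n = -67$ ($n = -9 - 58 = -67$)
$l{\left(w \right)} = -128 + w$ ($l{\left(w \right)} = \left(w - 67\right) - 61 = \left(-67 + w\right) - 61 = -128 + w$)
$\sqrt{l{\left(X{\left(3,-7 \right)} \right)} + 6474} = \sqrt{\left(-128 + 3\right) + 6474} = \sqrt{-125 + 6474} = \sqrt{6349}$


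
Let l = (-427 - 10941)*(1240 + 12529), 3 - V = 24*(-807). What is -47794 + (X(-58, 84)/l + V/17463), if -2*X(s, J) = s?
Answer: -1501583079237637/31418544808 ≈ -47793.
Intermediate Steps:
V = 19371 (V = 3 - 24*(-807) = 3 - 1*(-19368) = 3 + 19368 = 19371)
l = -156525992 (l = -11368*13769 = -156525992)
X(s, J) = -s/2
-47794 + (X(-58, 84)/l + V/17463) = -47794 + (-½*(-58)/(-156525992) + 19371/17463) = -47794 + (29*(-1/156525992) + 19371*(1/17463)) = -47794 + (-1/5397448 + 6457/5821) = -47794 + 34851315915/31418544808 = -1501583079237637/31418544808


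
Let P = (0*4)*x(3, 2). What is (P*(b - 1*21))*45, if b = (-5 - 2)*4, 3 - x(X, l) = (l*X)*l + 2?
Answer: 0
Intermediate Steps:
x(X, l) = 1 - X*l**2 (x(X, l) = 3 - ((l*X)*l + 2) = 3 - ((X*l)*l + 2) = 3 - (X*l**2 + 2) = 3 - (2 + X*l**2) = 3 + (-2 - X*l**2) = 1 - X*l**2)
b = -28 (b = -7*4 = -28)
P = 0 (P = (0*4)*(1 - 1*3*2**2) = 0*(1 - 1*3*4) = 0*(1 - 12) = 0*(-11) = 0)
(P*(b - 1*21))*45 = (0*(-28 - 1*21))*45 = (0*(-28 - 21))*45 = (0*(-49))*45 = 0*45 = 0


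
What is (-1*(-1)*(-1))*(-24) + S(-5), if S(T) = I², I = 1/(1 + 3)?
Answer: 385/16 ≈ 24.063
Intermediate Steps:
I = ¼ (I = 1/4 = ¼ ≈ 0.25000)
S(T) = 1/16 (S(T) = (¼)² = 1/16)
(-1*(-1)*(-1))*(-24) + S(-5) = (-1*(-1)*(-1))*(-24) + 1/16 = (1*(-1))*(-24) + 1/16 = -1*(-24) + 1/16 = 24 + 1/16 = 385/16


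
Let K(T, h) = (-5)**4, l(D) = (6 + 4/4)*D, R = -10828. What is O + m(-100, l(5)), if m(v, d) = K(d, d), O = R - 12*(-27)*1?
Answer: -9879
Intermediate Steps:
l(D) = 7*D (l(D) = (6 + 4*(1/4))*D = (6 + 1)*D = 7*D)
K(T, h) = 625
O = -10504 (O = -10828 - 12*(-27)*1 = -10828 + 324*1 = -10828 + 324 = -10504)
m(v, d) = 625
O + m(-100, l(5)) = -10504 + 625 = -9879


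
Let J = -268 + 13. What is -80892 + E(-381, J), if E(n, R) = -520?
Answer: -81412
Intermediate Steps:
J = -255
-80892 + E(-381, J) = -80892 - 520 = -81412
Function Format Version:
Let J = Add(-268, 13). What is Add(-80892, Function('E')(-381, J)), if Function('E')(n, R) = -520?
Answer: -81412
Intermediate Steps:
J = -255
Add(-80892, Function('E')(-381, J)) = Add(-80892, -520) = -81412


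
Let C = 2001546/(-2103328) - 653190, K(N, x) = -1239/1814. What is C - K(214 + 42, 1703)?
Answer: -623051578396383/953859248 ≈ -6.5319e+5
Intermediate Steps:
K(N, x) = -1239/1814 (K(N, x) = -1239*1/1814 = -1239/1814)
C = -686937408933/1051664 (C = 2001546*(-1/2103328) - 653190 = -1000773/1051664 - 653190 = -686937408933/1051664 ≈ -6.5319e+5)
C - K(214 + 42, 1703) = -686937408933/1051664 - 1*(-1239/1814) = -686937408933/1051664 + 1239/1814 = -623051578396383/953859248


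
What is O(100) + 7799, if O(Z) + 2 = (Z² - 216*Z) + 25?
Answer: -3778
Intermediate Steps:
O(Z) = 23 + Z² - 216*Z (O(Z) = -2 + ((Z² - 216*Z) + 25) = -2 + (25 + Z² - 216*Z) = 23 + Z² - 216*Z)
O(100) + 7799 = (23 + 100² - 216*100) + 7799 = (23 + 10000 - 21600) + 7799 = -11577 + 7799 = -3778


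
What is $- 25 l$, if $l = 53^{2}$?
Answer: $-70225$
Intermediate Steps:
$l = 2809$
$- 25 l = \left(-25\right) 2809 = -70225$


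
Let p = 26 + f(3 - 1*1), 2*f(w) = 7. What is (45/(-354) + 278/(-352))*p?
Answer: -9521/352 ≈ -27.048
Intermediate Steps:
f(w) = 7/2 (f(w) = (1/2)*7 = 7/2)
p = 59/2 (p = 26 + 7/2 = 59/2 ≈ 29.500)
(45/(-354) + 278/(-352))*p = (45/(-354) + 278/(-352))*(59/2) = (45*(-1/354) + 278*(-1/352))*(59/2) = (-15/118 - 139/176)*(59/2) = -9521/10384*59/2 = -9521/352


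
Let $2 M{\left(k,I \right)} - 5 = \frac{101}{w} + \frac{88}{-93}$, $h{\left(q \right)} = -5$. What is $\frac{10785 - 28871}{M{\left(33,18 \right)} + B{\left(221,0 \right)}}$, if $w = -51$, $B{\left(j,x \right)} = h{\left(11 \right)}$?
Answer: $\frac{14296983}{3133} \approx 4563.4$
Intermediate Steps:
$B{\left(j,x \right)} = -5$
$M{\left(k,I \right)} = \frac{1639}{1581}$ ($M{\left(k,I \right)} = \frac{5}{2} + \frac{\frac{101}{-51} + \frac{88}{-93}}{2} = \frac{5}{2} + \frac{101 \left(- \frac{1}{51}\right) + 88 \left(- \frac{1}{93}\right)}{2} = \frac{5}{2} + \frac{- \frac{101}{51} - \frac{88}{93}}{2} = \frac{5}{2} + \frac{1}{2} \left(- \frac{4627}{1581}\right) = \frac{5}{2} - \frac{4627}{3162} = \frac{1639}{1581}$)
$\frac{10785 - 28871}{M{\left(33,18 \right)} + B{\left(221,0 \right)}} = \frac{10785 - 28871}{\frac{1639}{1581} - 5} = - \frac{18086}{- \frac{6266}{1581}} = \left(-18086\right) \left(- \frac{1581}{6266}\right) = \frac{14296983}{3133}$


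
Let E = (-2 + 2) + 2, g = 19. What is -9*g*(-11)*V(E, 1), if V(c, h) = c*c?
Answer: 7524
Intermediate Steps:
E = 2 (E = 0 + 2 = 2)
V(c, h) = c**2
-9*g*(-11)*V(E, 1) = -9*19*(-11)*2**2 = -(-1881)*4 = -9*(-836) = 7524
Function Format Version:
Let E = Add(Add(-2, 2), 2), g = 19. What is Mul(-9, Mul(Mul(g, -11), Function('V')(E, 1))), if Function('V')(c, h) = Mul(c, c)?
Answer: 7524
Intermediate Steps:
E = 2 (E = Add(0, 2) = 2)
Function('V')(c, h) = Pow(c, 2)
Mul(-9, Mul(Mul(g, -11), Function('V')(E, 1))) = Mul(-9, Mul(Mul(19, -11), Pow(2, 2))) = Mul(-9, Mul(-209, 4)) = Mul(-9, -836) = 7524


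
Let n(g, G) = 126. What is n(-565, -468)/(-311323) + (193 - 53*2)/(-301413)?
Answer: -21687713/31278933133 ≈ -0.00069337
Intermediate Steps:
n(-565, -468)/(-311323) + (193 - 53*2)/(-301413) = 126/(-311323) + (193 - 53*2)/(-301413) = 126*(-1/311323) + (193 - 106)*(-1/301413) = -126/311323 + 87*(-1/301413) = -126/311323 - 29/100471 = -21687713/31278933133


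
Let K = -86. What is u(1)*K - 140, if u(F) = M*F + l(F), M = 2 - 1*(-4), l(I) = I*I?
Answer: -742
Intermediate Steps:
l(I) = I**2
M = 6 (M = 2 + 4 = 6)
u(F) = F**2 + 6*F (u(F) = 6*F + F**2 = F**2 + 6*F)
u(1)*K - 140 = (1*(6 + 1))*(-86) - 140 = (1*7)*(-86) - 140 = 7*(-86) - 140 = -602 - 140 = -742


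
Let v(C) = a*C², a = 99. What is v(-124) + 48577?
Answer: 1570801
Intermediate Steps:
v(C) = 99*C²
v(-124) + 48577 = 99*(-124)² + 48577 = 99*15376 + 48577 = 1522224 + 48577 = 1570801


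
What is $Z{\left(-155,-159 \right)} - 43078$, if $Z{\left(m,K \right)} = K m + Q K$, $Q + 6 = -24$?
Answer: $-13663$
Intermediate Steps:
$Q = -30$ ($Q = -6 - 24 = -30$)
$Z{\left(m,K \right)} = - 30 K + K m$ ($Z{\left(m,K \right)} = K m - 30 K = - 30 K + K m$)
$Z{\left(-155,-159 \right)} - 43078 = - 159 \left(-30 - 155\right) - 43078 = \left(-159\right) \left(-185\right) - 43078 = 29415 - 43078 = -13663$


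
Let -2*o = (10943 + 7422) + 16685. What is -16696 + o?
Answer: -34221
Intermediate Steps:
o = -17525 (o = -((10943 + 7422) + 16685)/2 = -(18365 + 16685)/2 = -½*35050 = -17525)
-16696 + o = -16696 - 17525 = -34221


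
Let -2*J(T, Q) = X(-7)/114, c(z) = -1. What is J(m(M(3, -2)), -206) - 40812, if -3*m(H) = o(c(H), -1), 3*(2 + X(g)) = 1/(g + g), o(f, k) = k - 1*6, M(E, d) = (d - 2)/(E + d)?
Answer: -390815627/9576 ≈ -40812.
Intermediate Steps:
M(E, d) = (-2 + d)/(E + d)
o(f, k) = -6 + k (o(f, k) = k - 6 = -6 + k)
X(g) = -2 + 1/(6*g) (X(g) = -2 + 1/(3*(g + g)) = -2 + 1/(3*((2*g))) = -2 + (1/(2*g))/3 = -2 + 1/(6*g))
m(H) = 7/3 (m(H) = -(-6 - 1)/3 = -1/3*(-7) = 7/3)
J(T, Q) = 85/9576 (J(T, Q) = -(-2 + (1/6)/(-7))/(2*114) = -(-2 + (1/6)*(-1/7))/(2*114) = -(-2 - 1/42)/(2*114) = -(-85)/(84*114) = -1/2*(-85/4788) = 85/9576)
J(m(M(3, -2)), -206) - 40812 = 85/9576 - 40812 = -390815627/9576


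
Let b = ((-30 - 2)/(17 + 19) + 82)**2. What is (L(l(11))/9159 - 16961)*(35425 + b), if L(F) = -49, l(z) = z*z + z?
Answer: -528537062296600/741879 ≈ -7.1243e+8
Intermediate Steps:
l(z) = z + z**2 (l(z) = z**2 + z = z + z**2)
b = 532900/81 (b = (-32/36 + 82)**2 = (-32*1/36 + 82)**2 = (-8/9 + 82)**2 = (730/9)**2 = 532900/81 ≈ 6579.0)
(L(l(11))/9159 - 16961)*(35425 + b) = (-49/9159 - 16961)*(35425 + 532900/81) = (-49*1/9159 - 16961)*(3402325/81) = (-49/9159 - 16961)*(3402325/81) = -155345848/9159*3402325/81 = -528537062296600/741879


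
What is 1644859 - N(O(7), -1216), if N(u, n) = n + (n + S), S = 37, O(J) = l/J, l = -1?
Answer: 1647254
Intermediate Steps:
O(J) = -1/J
N(u, n) = 37 + 2*n (N(u, n) = n + (n + 37) = n + (37 + n) = 37 + 2*n)
1644859 - N(O(7), -1216) = 1644859 - (37 + 2*(-1216)) = 1644859 - (37 - 2432) = 1644859 - 1*(-2395) = 1644859 + 2395 = 1647254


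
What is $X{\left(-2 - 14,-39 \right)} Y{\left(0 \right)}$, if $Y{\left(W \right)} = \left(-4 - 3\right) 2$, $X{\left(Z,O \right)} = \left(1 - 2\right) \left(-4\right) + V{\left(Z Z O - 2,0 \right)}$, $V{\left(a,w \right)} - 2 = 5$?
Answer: $-154$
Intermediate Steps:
$V{\left(a,w \right)} = 7$ ($V{\left(a,w \right)} = 2 + 5 = 7$)
$X{\left(Z,O \right)} = 11$ ($X{\left(Z,O \right)} = \left(1 - 2\right) \left(-4\right) + 7 = \left(-1\right) \left(-4\right) + 7 = 4 + 7 = 11$)
$Y{\left(W \right)} = -14$ ($Y{\left(W \right)} = \left(-7\right) 2 = -14$)
$X{\left(-2 - 14,-39 \right)} Y{\left(0 \right)} = 11 \left(-14\right) = -154$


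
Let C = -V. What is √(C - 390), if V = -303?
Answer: I*√87 ≈ 9.3274*I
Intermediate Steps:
C = 303 (C = -1*(-303) = 303)
√(C - 390) = √(303 - 390) = √(-87) = I*√87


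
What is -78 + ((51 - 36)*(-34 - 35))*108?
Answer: -111858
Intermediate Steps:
-78 + ((51 - 36)*(-34 - 35))*108 = -78 + (15*(-69))*108 = -78 - 1035*108 = -78 - 111780 = -111858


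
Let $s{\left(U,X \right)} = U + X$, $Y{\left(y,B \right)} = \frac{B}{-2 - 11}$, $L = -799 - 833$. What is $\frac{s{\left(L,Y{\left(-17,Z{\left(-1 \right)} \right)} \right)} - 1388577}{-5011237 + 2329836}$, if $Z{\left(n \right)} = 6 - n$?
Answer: $\frac{18072724}{34858213} \approx 0.51846$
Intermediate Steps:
$L = -1632$ ($L = -799 - 833 = -1632$)
$Y{\left(y,B \right)} = - \frac{B}{13}$ ($Y{\left(y,B \right)} = \frac{B}{-2 - 11} = \frac{B}{-13} = B \left(- \frac{1}{13}\right) = - \frac{B}{13}$)
$\frac{s{\left(L,Y{\left(-17,Z{\left(-1 \right)} \right)} \right)} - 1388577}{-5011237 + 2329836} = \frac{\left(-1632 - \frac{6 - -1}{13}\right) - 1388577}{-5011237 + 2329836} = \frac{\left(-1632 - \frac{6 + 1}{13}\right) - 1388577}{-2681401} = \left(\left(-1632 - \frac{7}{13}\right) - 1388577\right) \left(- \frac{1}{2681401}\right) = \left(- \frac{21223}{13} - 1388577\right) \left(- \frac{1}{2681401}\right) = \left(- \frac{18072724}{13}\right) \left(- \frac{1}{2681401}\right) = \frac{18072724}{34858213}$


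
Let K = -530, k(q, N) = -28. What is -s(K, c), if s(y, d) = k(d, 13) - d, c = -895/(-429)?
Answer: 12907/429 ≈ 30.086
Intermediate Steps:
c = 895/429 (c = -895*(-1/429) = 895/429 ≈ 2.0862)
s(y, d) = -28 - d
-s(K, c) = -(-28 - 1*895/429) = -(-28 - 895/429) = -1*(-12907/429) = 12907/429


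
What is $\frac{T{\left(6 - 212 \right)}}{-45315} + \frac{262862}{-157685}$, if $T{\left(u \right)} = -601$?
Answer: $- \frac{2363364569}{1429099155} \approx -1.6537$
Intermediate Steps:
$\frac{T{\left(6 - 212 \right)}}{-45315} + \frac{262862}{-157685} = - \frac{601}{-45315} + \frac{262862}{-157685} = \left(-601\right) \left(- \frac{1}{45315}\right) + 262862 \left(- \frac{1}{157685}\right) = \frac{601}{45315} - \frac{262862}{157685} = - \frac{2363364569}{1429099155}$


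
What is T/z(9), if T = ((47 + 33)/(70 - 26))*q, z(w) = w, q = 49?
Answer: 980/99 ≈ 9.8990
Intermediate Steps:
T = 980/11 (T = ((47 + 33)/(70 - 26))*49 = (80/44)*49 = (80*(1/44))*49 = (20/11)*49 = 980/11 ≈ 89.091)
T/z(9) = (980/11)/9 = (980/11)*(⅑) = 980/99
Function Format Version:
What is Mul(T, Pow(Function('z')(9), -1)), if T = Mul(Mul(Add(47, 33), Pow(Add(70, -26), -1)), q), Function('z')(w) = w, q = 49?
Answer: Rational(980, 99) ≈ 9.8990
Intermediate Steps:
T = Rational(980, 11) (T = Mul(Mul(Add(47, 33), Pow(Add(70, -26), -1)), 49) = Mul(Mul(80, Pow(44, -1)), 49) = Mul(Mul(80, Rational(1, 44)), 49) = Mul(Rational(20, 11), 49) = Rational(980, 11) ≈ 89.091)
Mul(T, Pow(Function('z')(9), -1)) = Mul(Rational(980, 11), Pow(9, -1)) = Mul(Rational(980, 11), Rational(1, 9)) = Rational(980, 99)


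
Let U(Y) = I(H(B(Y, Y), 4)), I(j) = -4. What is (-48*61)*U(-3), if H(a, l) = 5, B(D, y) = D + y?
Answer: 11712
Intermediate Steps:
U(Y) = -4
(-48*61)*U(-3) = -48*61*(-4) = -2928*(-4) = 11712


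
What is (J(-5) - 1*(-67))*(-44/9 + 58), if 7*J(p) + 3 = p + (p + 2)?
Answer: 218924/63 ≈ 3475.0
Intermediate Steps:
J(p) = -1/7 + 2*p/7 (J(p) = -3/7 + (p + (p + 2))/7 = -3/7 + (p + (2 + p))/7 = -3/7 + (2 + 2*p)/7 = -3/7 + (2/7 + 2*p/7) = -1/7 + 2*p/7)
(J(-5) - 1*(-67))*(-44/9 + 58) = ((-1/7 + (2/7)*(-5)) - 1*(-67))*(-44/9 + 58) = ((-1/7 - 10/7) + 67)*(-44*1/9 + 58) = (-11/7 + 67)*(-44/9 + 58) = (458/7)*(478/9) = 218924/63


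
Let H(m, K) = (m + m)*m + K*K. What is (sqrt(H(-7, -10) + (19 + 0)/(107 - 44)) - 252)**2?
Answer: 4013245/63 - 744*sqrt(91) ≈ 56605.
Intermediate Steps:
H(m, K) = K**2 + 2*m**2 (H(m, K) = (2*m)*m + K**2 = 2*m**2 + K**2 = K**2 + 2*m**2)
(sqrt(H(-7, -10) + (19 + 0)/(107 - 44)) - 252)**2 = (sqrt(((-10)**2 + 2*(-7)**2) + (19 + 0)/(107 - 44)) - 252)**2 = (sqrt((100 + 2*49) + 19/63) - 252)**2 = (sqrt((100 + 98) + 19*(1/63)) - 252)**2 = (sqrt(198 + 19/63) - 252)**2 = (sqrt(12493/63) - 252)**2 = (31*sqrt(91)/21 - 252)**2 = (-252 + 31*sqrt(91)/21)**2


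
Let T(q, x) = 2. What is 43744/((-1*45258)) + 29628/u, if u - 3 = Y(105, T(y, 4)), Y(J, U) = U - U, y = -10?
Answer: 223462132/22629 ≈ 9875.0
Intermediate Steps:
Y(J, U) = 0
u = 3 (u = 3 + 0 = 3)
43744/((-1*45258)) + 29628/u = 43744/((-1*45258)) + 29628/3 = 43744/(-45258) + 29628*(⅓) = 43744*(-1/45258) + 9876 = -21872/22629 + 9876 = 223462132/22629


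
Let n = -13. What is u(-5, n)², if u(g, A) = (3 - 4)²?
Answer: 1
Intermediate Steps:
u(g, A) = 1 (u(g, A) = (-1)² = 1)
u(-5, n)² = 1² = 1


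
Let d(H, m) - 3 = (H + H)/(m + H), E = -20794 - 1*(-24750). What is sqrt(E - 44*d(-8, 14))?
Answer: 4*sqrt(2217)/3 ≈ 62.780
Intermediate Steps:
E = 3956 (E = -20794 + 24750 = 3956)
d(H, m) = 3 + 2*H/(H + m) (d(H, m) = 3 + (H + H)/(m + H) = 3 + (2*H)/(H + m) = 3 + 2*H/(H + m))
sqrt(E - 44*d(-8, 14)) = sqrt(3956 - 44*(3*14 + 5*(-8))/(-8 + 14)) = sqrt(3956 - 44*(42 - 40)/6) = sqrt(3956 - 22*2/3) = sqrt(3956 - 44*1/3) = sqrt(3956 - 44/3) = sqrt(11824/3) = 4*sqrt(2217)/3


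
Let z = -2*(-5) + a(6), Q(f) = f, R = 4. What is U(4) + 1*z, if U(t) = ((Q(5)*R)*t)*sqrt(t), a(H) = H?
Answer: 176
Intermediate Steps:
z = 16 (z = -2*(-5) + 6 = 10 + 6 = 16)
U(t) = 20*t**(3/2) (U(t) = ((5*4)*t)*sqrt(t) = (20*t)*sqrt(t) = 20*t**(3/2))
U(4) + 1*z = 20*4**(3/2) + 1*16 = 20*8 + 16 = 160 + 16 = 176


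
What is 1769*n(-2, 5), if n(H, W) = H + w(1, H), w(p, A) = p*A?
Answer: -7076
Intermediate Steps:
w(p, A) = A*p
n(H, W) = 2*H (n(H, W) = H + H*1 = H + H = 2*H)
1769*n(-2, 5) = 1769*(2*(-2)) = 1769*(-4) = -7076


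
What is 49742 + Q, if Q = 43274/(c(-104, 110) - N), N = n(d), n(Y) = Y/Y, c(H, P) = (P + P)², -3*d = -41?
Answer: 2407506332/48399 ≈ 49743.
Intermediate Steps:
d = 41/3 (d = -⅓*(-41) = 41/3 ≈ 13.667)
c(H, P) = 4*P² (c(H, P) = (2*P)² = 4*P²)
n(Y) = 1
N = 1
Q = 43274/48399 (Q = 43274/(4*110² - 1*1) = 43274/(4*12100 - 1) = 43274/(48400 - 1) = 43274/48399 ≈ 0.89411)
49742 + Q = 49742 + 43274/48399 = 2407506332/48399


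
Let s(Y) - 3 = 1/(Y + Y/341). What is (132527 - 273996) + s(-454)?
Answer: -21965143229/155268 ≈ -1.4147e+5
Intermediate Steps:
s(Y) = 3 + 341/(342*Y) (s(Y) = 3 + 1/(Y + Y/341) = 3 + 1/(342*Y/341) = 3 + 341/(342*Y))
(132527 - 273996) + s(-454) = (132527 - 273996) + (3 + (341/342)/(-454)) = -141469 + (3 + (341/342)*(-1/454)) = -141469 + (3 - 341/155268) = -141469 + 465463/155268 = -21965143229/155268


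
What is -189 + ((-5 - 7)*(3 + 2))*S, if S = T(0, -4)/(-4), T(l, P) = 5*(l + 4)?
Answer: 111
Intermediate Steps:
T(l, P) = 20 + 5*l (T(l, P) = 5*(4 + l) = 20 + 5*l)
S = -5 (S = (20 + 5*0)/(-4) = -(20 + 0)/4 = -¼*20 = -5)
-189 + ((-5 - 7)*(3 + 2))*S = -189 + ((-5 - 7)*(3 + 2))*(-5) = -189 - 12*5*(-5) = -189 - 60*(-5) = -189 + 300 = 111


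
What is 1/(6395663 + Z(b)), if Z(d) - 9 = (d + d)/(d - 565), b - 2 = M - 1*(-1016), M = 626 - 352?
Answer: 727/4649656128 ≈ 1.5636e-7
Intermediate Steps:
M = 274
b = 1292 (b = 2 + (274 - 1*(-1016)) = 2 + (274 + 1016) = 2 + 1290 = 1292)
Z(d) = 9 + 2*d/(-565 + d) (Z(d) = 9 + (d + d)/(d - 565) = 9 + (2*d)/(-565 + d) = 9 + 2*d/(-565 + d))
1/(6395663 + Z(b)) = 1/(6395663 + (-5085 + 11*1292)/(-565 + 1292)) = 1/(6395663 + (-5085 + 14212)/727) = 1/(6395663 + (1/727)*9127) = 1/(6395663 + 9127/727) = 1/(4649656128/727) = 727/4649656128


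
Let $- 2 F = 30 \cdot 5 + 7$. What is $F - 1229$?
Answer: $- \frac{2615}{2} \approx -1307.5$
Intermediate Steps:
$F = - \frac{157}{2}$ ($F = - \frac{30 \cdot 5 + 7}{2} = - \frac{150 + 7}{2} = \left(- \frac{1}{2}\right) 157 = - \frac{157}{2} \approx -78.5$)
$F - 1229 = - \frac{157}{2} - 1229 = - \frac{2615}{2}$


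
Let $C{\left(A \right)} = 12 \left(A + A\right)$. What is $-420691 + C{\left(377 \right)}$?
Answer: $-411643$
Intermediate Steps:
$C{\left(A \right)} = 24 A$ ($C{\left(A \right)} = 12 \cdot 2 A = 24 A$)
$-420691 + C{\left(377 \right)} = -420691 + 24 \cdot 377 = -420691 + 9048 = -411643$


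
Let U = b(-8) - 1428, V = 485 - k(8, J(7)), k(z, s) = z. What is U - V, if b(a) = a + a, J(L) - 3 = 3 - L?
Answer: -1921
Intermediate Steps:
J(L) = 6 - L (J(L) = 3 + (3 - L) = 6 - L)
b(a) = 2*a
V = 477 (V = 485 - 1*8 = 485 - 8 = 477)
U = -1444 (U = 2*(-8) - 1428 = -16 - 1428 = -1444)
U - V = -1444 - 1*477 = -1444 - 477 = -1921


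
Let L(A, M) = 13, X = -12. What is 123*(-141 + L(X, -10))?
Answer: -15744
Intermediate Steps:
123*(-141 + L(X, -10)) = 123*(-141 + 13) = 123*(-128) = -15744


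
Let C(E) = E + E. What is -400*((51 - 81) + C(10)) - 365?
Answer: 3635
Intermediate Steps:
C(E) = 2*E
-400*((51 - 81) + C(10)) - 365 = -400*((51 - 81) + 2*10) - 365 = -400*(-30 + 20) - 365 = -400*(-10) - 365 = 4000 - 365 = 3635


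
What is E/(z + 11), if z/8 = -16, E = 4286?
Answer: -4286/117 ≈ -36.632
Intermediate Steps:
z = -128 (z = 8*(-16) = -128)
E/(z + 11) = 4286/(-128 + 11) = 4286/(-117) = 4286*(-1/117) = -4286/117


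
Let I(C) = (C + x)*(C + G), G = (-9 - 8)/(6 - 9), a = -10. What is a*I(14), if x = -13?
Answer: -590/3 ≈ -196.67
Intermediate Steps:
G = 17/3 (G = -17/(-3) = -17*(-⅓) = 17/3 ≈ 5.6667)
I(C) = (-13 + C)*(17/3 + C) (I(C) = (C - 13)*(C + 17/3) = (-13 + C)*(17/3 + C))
a*I(14) = -10*(-221/3 + 14² - 22/3*14) = -10*(-221/3 + 196 - 308/3) = -10*59/3 = -590/3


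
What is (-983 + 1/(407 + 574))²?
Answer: 929916919684/962361 ≈ 9.6629e+5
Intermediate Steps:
(-983 + 1/(407 + 574))² = (-983 + 1/981)² = (-964322/981)² = 929916919684/962361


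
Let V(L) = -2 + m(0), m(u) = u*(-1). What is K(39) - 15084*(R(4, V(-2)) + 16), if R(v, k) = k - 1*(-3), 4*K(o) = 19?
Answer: -1025693/4 ≈ -2.5642e+5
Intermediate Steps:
m(u) = -u
K(o) = 19/4 (K(o) = (¼)*19 = 19/4)
V(L) = -2 (V(L) = -2 - 1*0 = -2 + 0 = -2)
R(v, k) = 3 + k (R(v, k) = k + 3 = 3 + k)
K(39) - 15084*(R(4, V(-2)) + 16) = 19/4 - 15084*((3 - 2) + 16) = 19/4 - 15084*(1 + 16) = 19/4 - 15084*17 = 19/4 - 838*306 = 19/4 - 256428 = -1025693/4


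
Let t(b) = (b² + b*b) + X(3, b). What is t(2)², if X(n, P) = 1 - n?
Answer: 36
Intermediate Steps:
t(b) = -2 + 2*b² (t(b) = (b² + b*b) + (1 - 1*3) = (b² + b²) + (1 - 3) = 2*b² - 2 = -2 + 2*b²)
t(2)² = (-2 + 2*2²)² = (-2 + 2*4)² = (-2 + 8)² = 6² = 36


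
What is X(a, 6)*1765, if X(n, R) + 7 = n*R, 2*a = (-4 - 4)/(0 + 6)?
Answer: -19415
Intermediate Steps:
a = -⅔ (a = ((-4 - 4)/(0 + 6))/2 = (-8/6)/2 = (-8*⅙)/2 = (½)*(-4/3) = -⅔ ≈ -0.66667)
X(n, R) = -7 + R*n (X(n, R) = -7 + n*R = -7 + R*n)
X(a, 6)*1765 = (-7 + 6*(-⅔))*1765 = (-7 - 4)*1765 = -11*1765 = -19415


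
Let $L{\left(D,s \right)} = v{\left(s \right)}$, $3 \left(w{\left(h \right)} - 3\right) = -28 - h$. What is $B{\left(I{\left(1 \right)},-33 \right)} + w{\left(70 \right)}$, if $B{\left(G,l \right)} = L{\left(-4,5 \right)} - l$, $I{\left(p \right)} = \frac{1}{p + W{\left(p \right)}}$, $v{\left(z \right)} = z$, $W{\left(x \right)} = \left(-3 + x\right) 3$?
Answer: $\frac{25}{3} \approx 8.3333$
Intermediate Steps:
$W{\left(x \right)} = -9 + 3 x$
$w{\left(h \right)} = - \frac{19}{3} - \frac{h}{3}$ ($w{\left(h \right)} = 3 + \frac{-28 - h}{3} = 3 - \left(\frac{28}{3} + \frac{h}{3}\right) = - \frac{19}{3} - \frac{h}{3}$)
$I{\left(p \right)} = \frac{1}{-9 + 4 p}$ ($I{\left(p \right)} = \frac{1}{p + \left(-9 + 3 p\right)} = \frac{1}{-9 + 4 p}$)
$L{\left(D,s \right)} = s$
$B{\left(G,l \right)} = 5 - l$
$B{\left(I{\left(1 \right)},-33 \right)} + w{\left(70 \right)} = \left(5 - -33\right) - \frac{89}{3} = \left(5 + 33\right) - \frac{89}{3} = 38 - \frac{89}{3} = \frac{25}{3}$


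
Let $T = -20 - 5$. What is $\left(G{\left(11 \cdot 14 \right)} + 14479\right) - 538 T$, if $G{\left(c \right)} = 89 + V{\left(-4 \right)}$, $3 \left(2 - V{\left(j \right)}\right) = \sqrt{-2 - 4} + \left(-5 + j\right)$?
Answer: $28023 - \frac{i \sqrt{6}}{3} \approx 28023.0 - 0.8165 i$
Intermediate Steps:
$T = -25$ ($T = -20 - 5 = -25$)
$V{\left(j \right)} = \frac{11}{3} - \frac{j}{3} - \frac{i \sqrt{6}}{3}$ ($V{\left(j \right)} = 2 - \frac{\sqrt{-2 - 4} + \left(-5 + j\right)}{3} = 2 - \frac{\sqrt{-6} + \left(-5 + j\right)}{3} = 2 - \frac{i \sqrt{6} + \left(-5 + j\right)}{3} = 2 - \frac{-5 + j + i \sqrt{6}}{3} = 2 - \left(- \frac{5}{3} + \frac{j}{3} + \frac{i \sqrt{6}}{3}\right) = \frac{11}{3} - \frac{j}{3} - \frac{i \sqrt{6}}{3}$)
$G{\left(c \right)} = 94 - \frac{i \sqrt{6}}{3}$ ($G{\left(c \right)} = 89 - \left(-5 + \frac{i \sqrt{6}}{3}\right) = 89 + \left(\frac{11}{3} + \frac{4}{3} - \frac{i \sqrt{6}}{3}\right) = 89 + \left(5 - \frac{i \sqrt{6}}{3}\right) = 94 - \frac{i \sqrt{6}}{3}$)
$\left(G{\left(11 \cdot 14 \right)} + 14479\right) - 538 T = \left(\left(94 - \frac{i \sqrt{6}}{3}\right) + 14479\right) - -13450 = \left(14573 - \frac{i \sqrt{6}}{3}\right) + 13450 = 28023 - \frac{i \sqrt{6}}{3}$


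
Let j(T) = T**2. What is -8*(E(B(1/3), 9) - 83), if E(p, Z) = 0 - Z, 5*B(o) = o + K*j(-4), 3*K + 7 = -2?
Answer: 736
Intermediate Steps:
K = -3 (K = -7/3 + (1/3)*(-2) = -7/3 - 2/3 = -3)
B(o) = -48/5 + o/5 (B(o) = (o - 3*(-4)**2)/5 = (o - 3*16)/5 = (o - 48)/5 = (-48 + o)/5 = -48/5 + o/5)
E(p, Z) = -Z
-8*(E(B(1/3), 9) - 83) = -8*(-1*9 - 83) = -8*(-9 - 83) = -8*(-92) = 736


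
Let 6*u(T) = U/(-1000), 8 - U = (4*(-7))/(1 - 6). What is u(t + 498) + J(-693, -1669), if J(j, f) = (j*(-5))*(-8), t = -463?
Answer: -69300001/2500 ≈ -27720.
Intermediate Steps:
J(j, f) = 40*j (J(j, f) = -5*j*(-8) = 40*j)
U = 12/5 (U = 8 - 4*(-7)/(1 - 6) = 8 - (-28)/(-5) = 8 - (-28)*(-1)/5 = 8 - 1*28/5 = 8 - 28/5 = 12/5 ≈ 2.4000)
u(T) = -1/2500 (u(T) = ((12/5)/(-1000))/6 = ((12/5)*(-1/1000))/6 = (⅙)*(-3/1250) = -1/2500)
u(t + 498) + J(-693, -1669) = -1/2500 + 40*(-693) = -1/2500 - 27720 = -69300001/2500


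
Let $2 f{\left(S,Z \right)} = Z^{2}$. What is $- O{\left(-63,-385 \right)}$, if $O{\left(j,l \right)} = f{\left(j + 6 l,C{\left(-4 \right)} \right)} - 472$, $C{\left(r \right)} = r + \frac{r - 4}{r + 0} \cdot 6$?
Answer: $440$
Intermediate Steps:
$C{\left(r \right)} = r + \frac{6 \left(-4 + r\right)}{r}$ ($C{\left(r \right)} = r + \frac{-4 + r}{r} 6 = r + \frac{6 \left(-4 + r\right)}{r}$)
$f{\left(S,Z \right)} = \frac{Z^{2}}{2}$
$O{\left(j,l \right)} = -440$ ($O{\left(j,l \right)} = \frac{\left(6 - 4 - \frac{24}{-4}\right)^{2}}{2} - 472 = \frac{\left(6 - 4 - -6\right)^{2}}{2} - 472 = \frac{\left(6 - 4 + 6\right)^{2}}{2} - 472 = \frac{8^{2}}{2} - 472 = \frac{1}{2} \cdot 64 - 472 = 32 - 472 = -440$)
$- O{\left(-63,-385 \right)} = \left(-1\right) \left(-440\right) = 440$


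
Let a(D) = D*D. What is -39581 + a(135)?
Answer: -21356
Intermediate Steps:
a(D) = D²
-39581 + a(135) = -39581 + 135² = -39581 + 18225 = -21356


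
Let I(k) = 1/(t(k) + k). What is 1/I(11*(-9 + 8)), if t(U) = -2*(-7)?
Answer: 3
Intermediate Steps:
t(U) = 14
I(k) = 1/(14 + k)
1/I(11*(-9 + 8)) = 1/(1/(14 + 11*(-9 + 8))) = 1/(1/(14 + 11*(-1))) = 1/(1/(14 - 11)) = 1/(1/3) = 1/(⅓) = 3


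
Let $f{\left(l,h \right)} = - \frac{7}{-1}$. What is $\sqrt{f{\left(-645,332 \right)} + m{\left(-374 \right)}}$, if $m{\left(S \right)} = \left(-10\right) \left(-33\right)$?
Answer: $\sqrt{337} \approx 18.358$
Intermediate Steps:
$m{\left(S \right)} = 330$
$f{\left(l,h \right)} = 7$ ($f{\left(l,h \right)} = \left(-7\right) \left(-1\right) = 7$)
$\sqrt{f{\left(-645,332 \right)} + m{\left(-374 \right)}} = \sqrt{7 + 330} = \sqrt{337}$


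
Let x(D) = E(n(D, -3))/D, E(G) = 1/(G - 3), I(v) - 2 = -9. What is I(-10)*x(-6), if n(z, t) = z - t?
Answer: -7/36 ≈ -0.19444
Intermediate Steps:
I(v) = -7 (I(v) = 2 - 9 = -7)
E(G) = 1/(-3 + G)
x(D) = D**(-2) (x(D) = 1/((-3 + (D - 1*(-3)))*D) = 1/((-3 + (D + 3))*D) = 1/((-3 + (3 + D))*D) = 1/(D*D) = D**(-2))
I(-10)*x(-6) = -7/(-6)**2 = -7*1/36 = -7/36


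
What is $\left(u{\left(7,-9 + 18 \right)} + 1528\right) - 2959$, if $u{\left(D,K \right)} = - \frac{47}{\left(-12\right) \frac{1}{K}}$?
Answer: $- \frac{5583}{4} \approx -1395.8$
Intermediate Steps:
$u{\left(D,K \right)} = \frac{47 K}{12}$ ($u{\left(D,K \right)} = - 47 \left(- \frac{K}{12}\right) = \frac{47 K}{12}$)
$\left(u{\left(7,-9 + 18 \right)} + 1528\right) - 2959 = \left(\frac{47 \left(-9 + 18\right)}{12} + 1528\right) - 2959 = \left(\frac{47}{12} \cdot 9 + 1528\right) - 2959 = \left(\frac{141}{4} + 1528\right) - 2959 = \frac{6253}{4} - 2959 = - \frac{5583}{4}$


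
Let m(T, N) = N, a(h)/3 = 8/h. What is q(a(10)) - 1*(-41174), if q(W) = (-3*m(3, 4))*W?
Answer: 205726/5 ≈ 41145.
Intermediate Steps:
a(h) = 24/h (a(h) = 3*(8/h) = 24/h)
q(W) = -12*W (q(W) = (-3*4)*W = -12*W)
q(a(10)) - 1*(-41174) = -288/10 - 1*(-41174) = -288/10 + 41174 = -12*12/5 + 41174 = -144/5 + 41174 = 205726/5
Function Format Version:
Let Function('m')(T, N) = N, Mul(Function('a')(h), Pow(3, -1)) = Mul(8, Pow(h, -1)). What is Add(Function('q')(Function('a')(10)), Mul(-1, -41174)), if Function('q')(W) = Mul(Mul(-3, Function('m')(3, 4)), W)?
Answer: Rational(205726, 5) ≈ 41145.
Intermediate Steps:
Function('a')(h) = Mul(24, Pow(h, -1)) (Function('a')(h) = Mul(3, Mul(8, Pow(h, -1))) = Mul(24, Pow(h, -1)))
Function('q')(W) = Mul(-12, W) (Function('q')(W) = Mul(Mul(-3, 4), W) = Mul(-12, W))
Add(Function('q')(Function('a')(10)), Mul(-1, -41174)) = Add(Mul(-12, Mul(24, Pow(10, -1))), Mul(-1, -41174)) = Add(Mul(-12, Mul(24, Rational(1, 10))), 41174) = Add(Mul(-12, Rational(12, 5)), 41174) = Add(Rational(-144, 5), 41174) = Rational(205726, 5)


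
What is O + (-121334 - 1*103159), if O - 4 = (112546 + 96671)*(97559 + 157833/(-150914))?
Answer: 3080238950761235/150914 ≈ 2.0411e+10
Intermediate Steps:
O = 3080272829897837/150914 (O = 4 + (112546 + 96671)*(97559 + 157833/(-150914)) = 4 + 209217*(97559 + 157833*(-1/150914)) = 4 + 209217*(97559 - 157833/150914) = 4 + 209217*(14722861093/150914) = 4 + 3080272829294181/150914 = 3080272829897837/150914 ≈ 2.0411e+10)
O + (-121334 - 1*103159) = 3080272829897837/150914 + (-121334 - 1*103159) = 3080272829897837/150914 + (-121334 - 103159) = 3080272829897837/150914 - 224493 = 3080238950761235/150914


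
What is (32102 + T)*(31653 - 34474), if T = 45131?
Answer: -217874293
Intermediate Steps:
(32102 + T)*(31653 - 34474) = (32102 + 45131)*(31653 - 34474) = 77233*(-2821) = -217874293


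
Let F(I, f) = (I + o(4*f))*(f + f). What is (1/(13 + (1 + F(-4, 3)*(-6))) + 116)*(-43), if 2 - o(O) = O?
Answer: -2583827/518 ≈ -4988.1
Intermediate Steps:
o(O) = 2 - O
F(I, f) = 2*f*(2 + I - 4*f) (F(I, f) = (I + (2 - 4*f))*(f + f) = (I + (2 - 4*f))*(2*f) = (2 + I - 4*f)*(2*f) = 2*f*(2 + I - 4*f))
(1/(13 + (1 + F(-4, 3)*(-6))) + 116)*(-43) = (1/(13 + (1 + (2*3*(2 - 4 - 4*3))*(-6))) + 116)*(-43) = (1/(13 + (1 + (2*3*(2 - 4 - 12))*(-6))) + 116)*(-43) = (1/(13 + (1 + (2*3*(-14))*(-6))) + 116)*(-43) = (1/(13 + (1 - 84*(-6))) + 116)*(-43) = (1/(13 + (1 + 504)) + 116)*(-43) = (1/(13 + 505) + 116)*(-43) = (1/518 + 116)*(-43) = (60089/518)*(-43) = -2583827/518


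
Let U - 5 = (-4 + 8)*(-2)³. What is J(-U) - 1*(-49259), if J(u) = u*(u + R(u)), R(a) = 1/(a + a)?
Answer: 99977/2 ≈ 49989.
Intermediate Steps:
R(a) = 1/(2*a)
U = -27 (U = 5 + (-4 + 8)*(-2)³ = 5 + 4*(-8) = 5 - 32 = -27)
J(u) = u*(u + 1/(2*u))
J(-U) - 1*(-49259) = (½ + (-1*(-27))²) - 1*(-49259) = (½ + 27²) + 49259 = (½ + 729) + 49259 = 1459/2 + 49259 = 99977/2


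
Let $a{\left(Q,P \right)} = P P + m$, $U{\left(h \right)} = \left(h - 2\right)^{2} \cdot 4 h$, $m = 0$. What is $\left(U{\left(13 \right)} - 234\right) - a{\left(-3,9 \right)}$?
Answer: $5977$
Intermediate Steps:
$U{\left(h \right)} = 4 h \left(-2 + h\right)^{2}$ ($U{\left(h \right)} = \left(-2 + h\right)^{2} \cdot 4 h = 4 \left(-2 + h\right)^{2} h = 4 h \left(-2 + h\right)^{2}$)
$a{\left(Q,P \right)} = P^{2}$ ($a{\left(Q,P \right)} = P P + 0 = P^{2} + 0 = P^{2}$)
$\left(U{\left(13 \right)} - 234\right) - a{\left(-3,9 \right)} = \left(4 \cdot 13 \left(-2 + 13\right)^{2} - 234\right) - 9^{2} = \left(4 \cdot 13 \cdot 11^{2} - 234\right) - 81 = \left(4 \cdot 13 \cdot 121 - 234\right) - 81 = \left(6292 - 234\right) - 81 = 6058 - 81 = 5977$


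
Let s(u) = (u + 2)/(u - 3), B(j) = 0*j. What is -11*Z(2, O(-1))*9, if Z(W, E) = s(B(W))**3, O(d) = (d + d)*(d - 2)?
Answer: 88/3 ≈ 29.333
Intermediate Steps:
B(j) = 0
s(u) = (2 + u)/(-3 + u)
O(d) = 2*d*(-2 + d) (O(d) = (2*d)*(-2 + d) = 2*d*(-2 + d))
Z(W, E) = -8/27 (Z(W, E) = ((2 + 0)/(-3 + 0))**3 = (2/(-3))**3 = (-1/3*2)**3 = (-2/3)**3 = -8/27)
-11*Z(2, O(-1))*9 = -11*(-8/27)*9 = (88/27)*9 = 88/3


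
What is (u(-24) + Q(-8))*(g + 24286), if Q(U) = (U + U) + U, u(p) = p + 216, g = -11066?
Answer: 2220960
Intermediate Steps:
u(p) = 216 + p
Q(U) = 3*U (Q(U) = 2*U + U = 3*U)
(u(-24) + Q(-8))*(g + 24286) = ((216 - 24) + 3*(-8))*(-11066 + 24286) = (192 - 24)*13220 = 168*13220 = 2220960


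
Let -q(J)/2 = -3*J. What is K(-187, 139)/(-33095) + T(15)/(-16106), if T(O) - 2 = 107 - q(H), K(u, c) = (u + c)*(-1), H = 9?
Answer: -2593313/533028070 ≈ -0.0048652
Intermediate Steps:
q(J) = 6*J (q(J) = -(-6)*J = 6*J)
K(u, c) = -c - u (K(u, c) = (c + u)*(-1) = -c - u)
T(O) = 55 (T(O) = 2 + (107 - 6*9) = 2 + (107 - 1*54) = 2 + (107 - 54) = 2 + 53 = 55)
K(-187, 139)/(-33095) + T(15)/(-16106) = (-1*139 - 1*(-187))/(-33095) + 55/(-16106) = (-139 + 187)*(-1/33095) + 55*(-1/16106) = 48*(-1/33095) - 55/16106 = -48/33095 - 55/16106 = -2593313/533028070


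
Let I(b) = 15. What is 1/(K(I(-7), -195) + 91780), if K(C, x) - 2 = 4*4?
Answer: 1/91798 ≈ 1.0893e-5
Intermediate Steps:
K(C, x) = 18 (K(C, x) = 2 + 4*4 = 2 + 16 = 18)
1/(K(I(-7), -195) + 91780) = 1/(18 + 91780) = 1/91798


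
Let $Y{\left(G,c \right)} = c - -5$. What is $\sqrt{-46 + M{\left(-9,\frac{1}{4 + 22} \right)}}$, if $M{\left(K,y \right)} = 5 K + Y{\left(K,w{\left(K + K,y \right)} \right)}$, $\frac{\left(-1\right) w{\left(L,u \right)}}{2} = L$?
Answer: $5 i \sqrt{2} \approx 7.0711 i$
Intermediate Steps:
$w{\left(L,u \right)} = - 2 L$
$Y{\left(G,c \right)} = 5 + c$ ($Y{\left(G,c \right)} = c + 5 = 5 + c$)
$M{\left(K,y \right)} = 5 + K$ ($M{\left(K,y \right)} = 5 K - \left(-5 + 2 \left(K + K\right)\right) = 5 K - \left(-5 + 2 \cdot 2 K\right) = 5 K - \left(-5 + 4 K\right) = 5 + K$)
$\sqrt{-46 + M{\left(-9,\frac{1}{4 + 22} \right)}} = \sqrt{-46 + \left(5 - 9\right)} = \sqrt{-46 - 4} = \sqrt{-50} = 5 i \sqrt{2}$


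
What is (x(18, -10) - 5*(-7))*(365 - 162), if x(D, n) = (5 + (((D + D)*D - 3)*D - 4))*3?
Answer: 7078204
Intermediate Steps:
x(D, n) = 3 + 3*D*(-3 + 2*D²) (x(D, n) = (5 + (((2*D)*D - 3)*D - 4))*3 = (5 + ((2*D² - 3)*D - 4))*3 = (5 + ((-3 + 2*D²)*D - 4))*3 = (5 + (D*(-3 + 2*D²) - 4))*3 = (5 + (-4 + D*(-3 + 2*D²)))*3 = (1 + D*(-3 + 2*D²))*3 = 3 + 3*D*(-3 + 2*D²))
(x(18, -10) - 5*(-7))*(365 - 162) = ((3 - 9*18 + 6*18³) - 5*(-7))*(365 - 162) = ((3 - 162 + 6*5832) + 35)*203 = ((3 - 162 + 34992) + 35)*203 = (34833 + 35)*203 = 34868*203 = 7078204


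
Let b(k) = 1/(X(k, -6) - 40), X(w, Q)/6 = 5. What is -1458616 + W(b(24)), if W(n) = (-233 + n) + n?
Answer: -7294246/5 ≈ -1.4589e+6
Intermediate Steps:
X(w, Q) = 30 (X(w, Q) = 6*5 = 30)
b(k) = -⅒ (b(k) = 1/(30 - 40) = 1/(-10) = -⅒)
W(n) = -233 + 2*n
-1458616 + W(b(24)) = -1458616 + (-233 + 2*(-⅒)) = -1458616 + (-233 - ⅕) = -1458616 - 1166/5 = -7294246/5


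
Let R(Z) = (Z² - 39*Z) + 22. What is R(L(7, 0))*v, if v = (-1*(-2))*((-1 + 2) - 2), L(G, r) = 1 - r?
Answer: 32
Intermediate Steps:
R(Z) = 22 + Z² - 39*Z
v = -2 (v = 2*(1 - 2) = 2*(-1) = -2)
R(L(7, 0))*v = (22 + (1 - 1*0)² - 39*(1 - 1*0))*(-2) = (22 + (1 + 0)² - 39*(1 + 0))*(-2) = (22 + 1² - 39*1)*(-2) = (22 + 1 - 39)*(-2) = -16*(-2) = 32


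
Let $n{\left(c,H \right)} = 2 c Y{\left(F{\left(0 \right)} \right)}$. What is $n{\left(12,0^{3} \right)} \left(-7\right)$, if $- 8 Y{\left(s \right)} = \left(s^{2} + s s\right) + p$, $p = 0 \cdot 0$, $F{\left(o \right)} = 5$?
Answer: $1050$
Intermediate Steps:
$p = 0$
$Y{\left(s \right)} = - \frac{s^{2}}{4}$ ($Y{\left(s \right)} = - \frac{\left(s^{2} + s s\right) + 0}{8} = - \frac{\left(s^{2} + s^{2}\right) + 0}{8} = - \frac{2 s^{2} + 0}{8} = - \frac{2 s^{2}}{8} = - \frac{s^{2}}{4}$)
$n{\left(c,H \right)} = - \frac{25 c}{2}$ ($n{\left(c,H \right)} = 2 c \left(- \frac{5^{2}}{4}\right) = 2 c \left(\left(- \frac{1}{4}\right) 25\right) = 2 c \left(- \frac{25}{4}\right) = - \frac{25 c}{2}$)
$n{\left(12,0^{3} \right)} \left(-7\right) = \left(- \frac{25}{2}\right) 12 \left(-7\right) = \left(-150\right) \left(-7\right) = 1050$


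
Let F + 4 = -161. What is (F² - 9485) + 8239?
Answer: 25979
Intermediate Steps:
F = -165 (F = -4 - 161 = -165)
(F² - 9485) + 8239 = ((-165)² - 9485) + 8239 = (27225 - 9485) + 8239 = 17740 + 8239 = 25979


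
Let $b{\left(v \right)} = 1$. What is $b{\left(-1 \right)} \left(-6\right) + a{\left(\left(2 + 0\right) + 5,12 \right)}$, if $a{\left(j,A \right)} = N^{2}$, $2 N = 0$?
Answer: $-6$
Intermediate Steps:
$N = 0$ ($N = \frac{1}{2} \cdot 0 = 0$)
$a{\left(j,A \right)} = 0$ ($a{\left(j,A \right)} = 0^{2} = 0$)
$b{\left(-1 \right)} \left(-6\right) + a{\left(\left(2 + 0\right) + 5,12 \right)} = 1 \left(-6\right) + 0 = -6 + 0 = -6$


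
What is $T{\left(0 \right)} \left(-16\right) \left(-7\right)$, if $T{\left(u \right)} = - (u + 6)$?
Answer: $-672$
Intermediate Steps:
$T{\left(u \right)} = -6 - u$ ($T{\left(u \right)} = - (6 + u) = -6 - u$)
$T{\left(0 \right)} \left(-16\right) \left(-7\right) = \left(-6 - 0\right) \left(-16\right) \left(-7\right) = \left(-6 + 0\right) \left(-16\right) \left(-7\right) = \left(-6\right) \left(-16\right) \left(-7\right) = 96 \left(-7\right) = -672$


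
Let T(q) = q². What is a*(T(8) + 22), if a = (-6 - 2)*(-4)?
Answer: 2752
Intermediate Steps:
a = 32 (a = -8*(-4) = 32)
a*(T(8) + 22) = 32*(8² + 22) = 32*(64 + 22) = 32*86 = 2752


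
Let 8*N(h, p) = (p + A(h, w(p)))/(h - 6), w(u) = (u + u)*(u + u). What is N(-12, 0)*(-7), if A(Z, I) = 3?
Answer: 7/48 ≈ 0.14583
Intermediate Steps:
w(u) = 4*u² (w(u) = (2*u)*(2*u) = 4*u²)
N(h, p) = (3 + p)/(8*(-6 + h)) (N(h, p) = ((p + 3)/(h - 6))/8 = ((3 + p)/(-6 + h))/8 = (3 + p)/(8*(-6 + h)))
N(-12, 0)*(-7) = ((3 + 0)/(8*(-6 - 12)))*(-7) = ((⅛)*3/(-18))*(-7) = ((⅛)*(-1/18)*3)*(-7) = -1/48*(-7) = 7/48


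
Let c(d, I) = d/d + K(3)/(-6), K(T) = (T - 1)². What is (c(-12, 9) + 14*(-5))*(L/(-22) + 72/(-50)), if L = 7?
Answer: 18373/150 ≈ 122.49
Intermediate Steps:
K(T) = (-1 + T)²
c(d, I) = ⅓ (c(d, I) = d/d + (-1 + 3)²/(-6) = 1 + 2²*(-⅙) = 1 + 4*(-⅙) = 1 - ⅔ = ⅓)
(c(-12, 9) + 14*(-5))*(L/(-22) + 72/(-50)) = (⅓ + 14*(-5))*(7/(-22) + 72/(-50)) = (⅓ - 70)*(7*(-1/22) + 72*(-1/50)) = -209*(-7/22 - 36/25)/3 = -209/3*(-967/550) = 18373/150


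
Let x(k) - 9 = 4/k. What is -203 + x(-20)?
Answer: -971/5 ≈ -194.20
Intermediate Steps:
x(k) = 9 + 4/k
-203 + x(-20) = -203 + (9 + 4/(-20)) = -203 + (9 + 4*(-1/20)) = -203 + (9 - 1/5) = -203 + 44/5 = -971/5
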